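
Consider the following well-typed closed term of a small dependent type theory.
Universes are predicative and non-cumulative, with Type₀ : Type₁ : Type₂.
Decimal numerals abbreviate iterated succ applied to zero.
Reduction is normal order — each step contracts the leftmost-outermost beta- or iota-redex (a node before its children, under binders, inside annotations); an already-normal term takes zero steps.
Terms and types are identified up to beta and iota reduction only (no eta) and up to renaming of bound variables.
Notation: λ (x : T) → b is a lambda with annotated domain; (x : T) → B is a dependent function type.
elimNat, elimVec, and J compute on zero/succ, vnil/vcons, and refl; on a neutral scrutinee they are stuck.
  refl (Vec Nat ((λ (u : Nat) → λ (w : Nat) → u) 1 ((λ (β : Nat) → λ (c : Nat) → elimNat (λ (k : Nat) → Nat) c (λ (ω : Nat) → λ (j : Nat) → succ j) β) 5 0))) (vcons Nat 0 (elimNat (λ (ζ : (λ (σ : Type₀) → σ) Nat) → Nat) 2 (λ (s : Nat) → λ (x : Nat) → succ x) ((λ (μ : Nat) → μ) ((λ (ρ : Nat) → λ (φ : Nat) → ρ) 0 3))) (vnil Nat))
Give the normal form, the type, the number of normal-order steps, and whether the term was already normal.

reduced normal form:
  refl (Vec Nat 1) (vcons Nat 0 2 (vnil Nat))
type:
  Eq (Vec Nat 1) (vcons Nat 0 2 (vnil Nat)) (vcons Nat 0 2 (vnil Nat))
normal-order step count: 7
started in normal form: no
first redex: a beta-redex


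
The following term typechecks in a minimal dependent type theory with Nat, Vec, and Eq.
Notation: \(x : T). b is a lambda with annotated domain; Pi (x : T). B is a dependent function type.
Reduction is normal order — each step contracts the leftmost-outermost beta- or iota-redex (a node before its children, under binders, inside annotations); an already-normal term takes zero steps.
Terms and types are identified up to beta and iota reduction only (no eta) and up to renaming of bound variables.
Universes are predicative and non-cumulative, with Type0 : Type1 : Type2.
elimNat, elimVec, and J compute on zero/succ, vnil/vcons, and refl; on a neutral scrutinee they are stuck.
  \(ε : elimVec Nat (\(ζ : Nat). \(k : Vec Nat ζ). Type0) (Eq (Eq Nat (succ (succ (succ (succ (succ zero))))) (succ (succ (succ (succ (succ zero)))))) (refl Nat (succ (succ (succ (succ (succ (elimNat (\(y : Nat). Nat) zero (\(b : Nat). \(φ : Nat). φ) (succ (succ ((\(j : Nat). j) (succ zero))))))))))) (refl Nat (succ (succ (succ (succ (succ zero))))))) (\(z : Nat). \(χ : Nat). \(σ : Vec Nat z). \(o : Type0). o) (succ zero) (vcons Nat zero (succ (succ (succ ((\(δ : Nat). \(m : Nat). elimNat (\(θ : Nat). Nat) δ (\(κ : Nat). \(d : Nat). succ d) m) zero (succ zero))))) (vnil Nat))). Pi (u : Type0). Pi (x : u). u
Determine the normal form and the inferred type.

resulting normal form:
  \(ε : Eq (Eq Nat (succ (succ (succ (succ (succ zero))))) (succ (succ (succ (succ (succ zero)))))) (refl Nat (succ (succ (succ (succ (succ zero)))))) (refl Nat (succ (succ (succ (succ (succ zero))))))). Pi (ζ : Type0). Pi (k : ζ). ζ
type:
  Pi (ε : Eq (Eq Nat (succ (succ (succ (succ (succ zero))))) (succ (succ (succ (succ (succ zero)))))) (refl Nat (succ (succ (succ (succ (succ zero)))))) (refl Nat (succ (succ (succ (succ (succ zero))))))). Type1
observation: reduction starts at an elimVec iota-redex, and 17 normal-order steps reach the normal form.


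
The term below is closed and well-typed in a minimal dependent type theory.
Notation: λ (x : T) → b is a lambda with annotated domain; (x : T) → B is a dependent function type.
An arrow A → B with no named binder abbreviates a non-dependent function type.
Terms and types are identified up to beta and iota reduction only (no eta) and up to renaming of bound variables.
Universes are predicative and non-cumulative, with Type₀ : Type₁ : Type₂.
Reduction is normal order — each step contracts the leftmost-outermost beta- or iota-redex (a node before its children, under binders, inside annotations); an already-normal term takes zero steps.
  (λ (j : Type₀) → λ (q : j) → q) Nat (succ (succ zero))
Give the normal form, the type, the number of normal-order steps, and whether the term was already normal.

reduced normal form:
  succ (succ zero)
the term's type:
  Nat
steps to reach normal form (normal order): 2
started in normal form: no
first contracted redex: a beta-redex


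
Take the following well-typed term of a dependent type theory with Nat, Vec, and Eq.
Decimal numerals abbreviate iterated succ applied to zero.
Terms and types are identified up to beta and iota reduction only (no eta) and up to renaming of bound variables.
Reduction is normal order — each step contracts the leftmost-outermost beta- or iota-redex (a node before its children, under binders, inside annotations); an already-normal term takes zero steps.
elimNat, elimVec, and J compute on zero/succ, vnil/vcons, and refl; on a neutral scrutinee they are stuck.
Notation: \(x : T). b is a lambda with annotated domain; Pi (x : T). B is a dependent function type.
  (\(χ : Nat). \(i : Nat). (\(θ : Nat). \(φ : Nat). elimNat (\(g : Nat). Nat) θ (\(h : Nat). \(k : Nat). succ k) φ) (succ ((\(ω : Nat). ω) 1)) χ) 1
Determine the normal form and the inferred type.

normal form:
  \(χ : Nat). 3
type:
  Pi (χ : Nat). Nat


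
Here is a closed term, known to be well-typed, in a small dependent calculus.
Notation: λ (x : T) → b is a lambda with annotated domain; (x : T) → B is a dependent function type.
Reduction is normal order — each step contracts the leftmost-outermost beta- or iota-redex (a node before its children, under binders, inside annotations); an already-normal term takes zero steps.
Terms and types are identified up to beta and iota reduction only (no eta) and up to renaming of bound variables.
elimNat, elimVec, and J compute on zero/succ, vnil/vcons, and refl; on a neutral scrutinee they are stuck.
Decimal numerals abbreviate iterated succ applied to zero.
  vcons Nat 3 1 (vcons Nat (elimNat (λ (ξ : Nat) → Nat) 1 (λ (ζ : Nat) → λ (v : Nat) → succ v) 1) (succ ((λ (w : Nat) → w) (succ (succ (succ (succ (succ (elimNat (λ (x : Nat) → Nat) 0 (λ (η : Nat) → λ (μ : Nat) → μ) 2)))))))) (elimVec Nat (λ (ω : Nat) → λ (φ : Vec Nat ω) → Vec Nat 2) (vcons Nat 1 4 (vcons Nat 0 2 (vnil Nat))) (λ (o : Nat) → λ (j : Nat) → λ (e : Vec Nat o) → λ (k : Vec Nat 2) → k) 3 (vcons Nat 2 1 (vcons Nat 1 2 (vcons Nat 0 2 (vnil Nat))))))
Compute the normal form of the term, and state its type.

reduced normal form:
  vcons Nat 3 1 (vcons Nat 2 6 (vcons Nat 1 4 (vcons Nat 0 2 (vnil Nat))))
the term's type:
  Vec Nat 4


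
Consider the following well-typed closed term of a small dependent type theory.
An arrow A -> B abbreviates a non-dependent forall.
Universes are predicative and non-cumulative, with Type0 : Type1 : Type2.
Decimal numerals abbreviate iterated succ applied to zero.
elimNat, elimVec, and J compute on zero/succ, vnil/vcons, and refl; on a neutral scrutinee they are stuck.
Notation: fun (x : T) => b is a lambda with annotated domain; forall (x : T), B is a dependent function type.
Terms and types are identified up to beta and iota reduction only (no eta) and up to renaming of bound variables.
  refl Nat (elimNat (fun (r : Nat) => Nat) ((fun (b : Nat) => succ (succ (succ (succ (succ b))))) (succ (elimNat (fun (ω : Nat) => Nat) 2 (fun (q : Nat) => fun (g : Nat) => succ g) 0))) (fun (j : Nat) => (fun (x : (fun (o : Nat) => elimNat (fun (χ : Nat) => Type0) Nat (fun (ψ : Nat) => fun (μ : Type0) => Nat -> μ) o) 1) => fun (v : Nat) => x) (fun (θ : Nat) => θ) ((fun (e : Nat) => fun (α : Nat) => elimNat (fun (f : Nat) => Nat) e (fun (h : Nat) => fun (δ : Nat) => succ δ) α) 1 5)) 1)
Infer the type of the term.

the term's type:
  Eq Nat 8 8


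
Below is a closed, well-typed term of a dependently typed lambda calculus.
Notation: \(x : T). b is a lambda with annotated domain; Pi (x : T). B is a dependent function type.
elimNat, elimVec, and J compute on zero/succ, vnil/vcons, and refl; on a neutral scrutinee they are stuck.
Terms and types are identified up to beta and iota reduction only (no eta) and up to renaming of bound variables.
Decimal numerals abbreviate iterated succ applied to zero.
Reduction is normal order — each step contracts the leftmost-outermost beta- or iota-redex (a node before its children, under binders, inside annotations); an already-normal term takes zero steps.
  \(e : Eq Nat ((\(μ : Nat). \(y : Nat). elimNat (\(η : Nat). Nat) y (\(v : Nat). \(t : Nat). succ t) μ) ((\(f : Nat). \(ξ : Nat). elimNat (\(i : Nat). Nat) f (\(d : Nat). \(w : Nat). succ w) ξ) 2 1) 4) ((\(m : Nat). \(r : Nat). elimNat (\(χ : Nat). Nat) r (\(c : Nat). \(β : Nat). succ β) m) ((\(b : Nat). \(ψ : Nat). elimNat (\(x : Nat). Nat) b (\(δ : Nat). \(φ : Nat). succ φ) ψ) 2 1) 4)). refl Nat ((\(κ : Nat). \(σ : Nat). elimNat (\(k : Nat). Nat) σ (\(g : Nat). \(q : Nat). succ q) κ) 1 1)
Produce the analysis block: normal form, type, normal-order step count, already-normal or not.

resulting normal form:
  \(e : Eq Nat 7 7). refl Nat 2
type:
  Pi (e : Eq Nat 7 7). Eq Nat 2 2
normal-order step count: 42
already normal: no
first redex: a beta-redex


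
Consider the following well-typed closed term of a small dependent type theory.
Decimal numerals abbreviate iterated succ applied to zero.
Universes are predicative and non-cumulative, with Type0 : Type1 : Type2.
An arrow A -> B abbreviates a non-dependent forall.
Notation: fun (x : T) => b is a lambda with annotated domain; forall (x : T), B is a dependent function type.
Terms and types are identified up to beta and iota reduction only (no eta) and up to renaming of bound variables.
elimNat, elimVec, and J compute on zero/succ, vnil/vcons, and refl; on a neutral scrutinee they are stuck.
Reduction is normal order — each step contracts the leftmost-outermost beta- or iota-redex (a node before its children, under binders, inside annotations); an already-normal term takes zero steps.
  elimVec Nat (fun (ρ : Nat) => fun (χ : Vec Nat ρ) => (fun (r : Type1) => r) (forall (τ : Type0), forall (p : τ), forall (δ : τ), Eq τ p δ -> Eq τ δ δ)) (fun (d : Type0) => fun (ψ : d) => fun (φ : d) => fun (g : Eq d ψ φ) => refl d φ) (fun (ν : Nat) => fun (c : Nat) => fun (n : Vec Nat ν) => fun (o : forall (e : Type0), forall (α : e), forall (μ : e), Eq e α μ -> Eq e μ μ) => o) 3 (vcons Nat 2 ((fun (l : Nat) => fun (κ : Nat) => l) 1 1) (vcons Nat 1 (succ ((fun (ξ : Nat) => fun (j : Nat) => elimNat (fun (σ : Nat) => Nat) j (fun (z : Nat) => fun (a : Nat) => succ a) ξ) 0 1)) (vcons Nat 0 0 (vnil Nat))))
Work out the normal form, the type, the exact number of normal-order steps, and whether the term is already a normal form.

normal form:
  fun (ρ : Type0) => fun (χ : ρ) => fun (r : ρ) => fun (τ : Eq ρ χ r) => refl ρ r
the term's type:
  forall (ρ : Type0), forall (χ : ρ), forall (r : ρ), Eq ρ χ r -> Eq ρ r r
steps to reach normal form (normal order): 16
started in normal form: no
first contracted redex: an elimVec iota-redex


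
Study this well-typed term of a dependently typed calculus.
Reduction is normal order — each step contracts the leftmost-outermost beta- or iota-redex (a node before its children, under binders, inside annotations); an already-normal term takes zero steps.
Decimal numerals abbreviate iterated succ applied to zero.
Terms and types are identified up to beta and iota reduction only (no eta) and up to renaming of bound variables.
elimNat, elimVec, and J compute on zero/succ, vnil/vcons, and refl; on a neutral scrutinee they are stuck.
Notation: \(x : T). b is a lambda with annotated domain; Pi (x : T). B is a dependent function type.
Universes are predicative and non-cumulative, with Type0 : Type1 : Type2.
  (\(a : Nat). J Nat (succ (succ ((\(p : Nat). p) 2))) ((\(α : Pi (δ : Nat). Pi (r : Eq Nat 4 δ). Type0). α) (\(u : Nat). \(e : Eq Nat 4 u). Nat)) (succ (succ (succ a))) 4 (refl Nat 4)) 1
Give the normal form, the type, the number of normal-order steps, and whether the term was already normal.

normal form:
  4
inferred type:
  Nat
reduction steps (normal order): 2
already normal: no
first redex: a beta-redex


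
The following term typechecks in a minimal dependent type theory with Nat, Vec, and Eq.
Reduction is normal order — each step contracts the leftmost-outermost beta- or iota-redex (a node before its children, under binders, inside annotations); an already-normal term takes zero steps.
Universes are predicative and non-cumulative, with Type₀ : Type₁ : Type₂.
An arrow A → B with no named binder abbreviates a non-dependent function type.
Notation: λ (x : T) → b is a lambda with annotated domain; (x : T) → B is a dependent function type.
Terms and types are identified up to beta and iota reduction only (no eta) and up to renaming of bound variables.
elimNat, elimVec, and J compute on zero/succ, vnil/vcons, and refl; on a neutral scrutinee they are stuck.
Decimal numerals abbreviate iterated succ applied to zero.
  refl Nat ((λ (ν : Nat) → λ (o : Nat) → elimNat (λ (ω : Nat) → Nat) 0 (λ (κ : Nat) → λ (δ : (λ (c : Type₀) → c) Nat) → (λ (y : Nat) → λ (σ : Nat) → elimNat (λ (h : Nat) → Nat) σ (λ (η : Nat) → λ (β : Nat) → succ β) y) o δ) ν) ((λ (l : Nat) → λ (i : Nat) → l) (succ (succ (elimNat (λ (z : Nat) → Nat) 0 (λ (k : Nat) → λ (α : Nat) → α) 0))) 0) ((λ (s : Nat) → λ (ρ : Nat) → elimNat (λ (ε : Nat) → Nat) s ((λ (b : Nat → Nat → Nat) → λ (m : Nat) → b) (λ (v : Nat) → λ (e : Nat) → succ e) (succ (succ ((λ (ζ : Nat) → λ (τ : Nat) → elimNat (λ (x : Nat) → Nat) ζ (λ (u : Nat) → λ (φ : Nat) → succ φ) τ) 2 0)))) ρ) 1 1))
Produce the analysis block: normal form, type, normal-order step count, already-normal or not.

normal form:
  refl Nat 4
the term's type:
  Eq Nat 4 4
reduction steps (normal order): 30
term was already normal: no
first contracted redex: a beta-redex


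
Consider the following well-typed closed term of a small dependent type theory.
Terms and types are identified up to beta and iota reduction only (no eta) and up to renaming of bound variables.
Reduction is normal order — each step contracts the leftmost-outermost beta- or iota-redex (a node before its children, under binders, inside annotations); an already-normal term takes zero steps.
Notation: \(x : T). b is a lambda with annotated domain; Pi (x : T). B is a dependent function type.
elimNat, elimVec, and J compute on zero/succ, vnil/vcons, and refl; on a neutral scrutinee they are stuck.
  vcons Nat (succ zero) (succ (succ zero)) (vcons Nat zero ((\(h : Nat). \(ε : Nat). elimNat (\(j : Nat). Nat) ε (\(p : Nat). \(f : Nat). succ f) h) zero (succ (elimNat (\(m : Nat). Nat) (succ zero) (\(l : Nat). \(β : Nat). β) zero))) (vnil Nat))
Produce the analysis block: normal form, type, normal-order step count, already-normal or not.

normal form:
  vcons Nat (succ zero) (succ (succ zero)) (vcons Nat zero (succ (succ zero)) (vnil Nat))
the term's type:
  Vec Nat (succ (succ zero))
normal-order step count: 4
started in normal form: no
first redex: a beta-redex


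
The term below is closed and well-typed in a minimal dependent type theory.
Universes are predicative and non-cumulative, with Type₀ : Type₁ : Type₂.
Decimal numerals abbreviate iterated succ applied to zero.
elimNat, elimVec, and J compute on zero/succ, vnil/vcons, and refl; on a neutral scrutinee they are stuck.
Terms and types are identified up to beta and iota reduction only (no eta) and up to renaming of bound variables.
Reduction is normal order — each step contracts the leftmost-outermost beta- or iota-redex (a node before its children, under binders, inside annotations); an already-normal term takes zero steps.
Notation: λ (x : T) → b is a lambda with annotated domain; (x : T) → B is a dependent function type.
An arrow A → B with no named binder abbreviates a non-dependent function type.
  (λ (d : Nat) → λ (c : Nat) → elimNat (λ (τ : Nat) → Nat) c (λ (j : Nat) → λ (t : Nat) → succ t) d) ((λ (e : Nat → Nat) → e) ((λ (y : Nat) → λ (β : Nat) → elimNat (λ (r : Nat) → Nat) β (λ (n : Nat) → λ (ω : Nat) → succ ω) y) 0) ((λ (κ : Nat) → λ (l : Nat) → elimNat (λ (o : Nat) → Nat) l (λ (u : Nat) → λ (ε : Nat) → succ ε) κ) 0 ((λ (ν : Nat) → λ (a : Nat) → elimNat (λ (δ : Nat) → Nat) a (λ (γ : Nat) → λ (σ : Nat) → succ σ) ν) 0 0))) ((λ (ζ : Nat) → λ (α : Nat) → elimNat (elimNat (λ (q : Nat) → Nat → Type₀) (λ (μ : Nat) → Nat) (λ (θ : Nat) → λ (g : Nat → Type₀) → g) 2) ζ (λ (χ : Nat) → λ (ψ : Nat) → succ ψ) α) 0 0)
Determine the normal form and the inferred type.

resulting normal form:
  0
type:
  Nat


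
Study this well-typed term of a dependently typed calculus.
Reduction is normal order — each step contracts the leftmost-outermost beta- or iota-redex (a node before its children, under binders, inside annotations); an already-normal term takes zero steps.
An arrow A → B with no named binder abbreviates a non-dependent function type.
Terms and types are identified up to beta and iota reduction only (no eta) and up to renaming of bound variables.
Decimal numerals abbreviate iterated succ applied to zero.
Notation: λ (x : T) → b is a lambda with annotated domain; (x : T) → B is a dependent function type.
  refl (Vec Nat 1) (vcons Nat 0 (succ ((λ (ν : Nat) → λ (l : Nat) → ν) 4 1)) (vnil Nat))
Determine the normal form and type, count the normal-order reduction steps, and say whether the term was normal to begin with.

resulting normal form:
  refl (Vec Nat 1) (vcons Nat 0 5 (vnil Nat))
the term's type:
  Eq (Vec Nat 1) (vcons Nat 0 5 (vnil Nat)) (vcons Nat 0 5 (vnil Nat))
reduction steps (normal order): 2
started in normal form: no
first contracted redex: a beta-redex


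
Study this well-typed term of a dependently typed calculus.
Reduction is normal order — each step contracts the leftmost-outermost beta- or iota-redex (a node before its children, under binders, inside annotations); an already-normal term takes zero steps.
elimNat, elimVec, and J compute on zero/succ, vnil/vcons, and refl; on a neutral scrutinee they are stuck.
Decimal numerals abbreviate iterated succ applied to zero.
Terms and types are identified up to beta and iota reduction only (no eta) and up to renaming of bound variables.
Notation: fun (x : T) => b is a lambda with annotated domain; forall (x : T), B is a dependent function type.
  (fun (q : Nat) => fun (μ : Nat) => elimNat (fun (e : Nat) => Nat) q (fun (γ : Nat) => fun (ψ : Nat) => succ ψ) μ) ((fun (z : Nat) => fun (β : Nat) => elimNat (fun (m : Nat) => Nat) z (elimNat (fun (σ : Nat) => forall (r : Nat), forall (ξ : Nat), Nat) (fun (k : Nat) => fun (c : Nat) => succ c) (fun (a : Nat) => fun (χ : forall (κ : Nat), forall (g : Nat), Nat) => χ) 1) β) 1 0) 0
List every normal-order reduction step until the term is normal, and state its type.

normal-order reduction sequence:
  (fun (q : Nat) => fun (μ : Nat) => elimNat (fun (e : Nat) => Nat) q (fun (γ : Nat) => fun (ψ : Nat) => succ ψ) μ) ((fun (z : Nat) => fun (β : Nat) => elimNat (fun (m : Nat) => Nat) z (elimNat (fun (σ : Nat) => forall (r : Nat), forall (ξ : Nat), Nat) (fun (k : Nat) => fun (c : Nat) => succ c) (fun (a : Nat) => fun (χ : forall (κ : Nat), forall (g : Nat), Nat) => χ) 1) β) 1 0) 0
  ~> (fun (q : Nat) => elimNat (fun (μ : Nat) => Nat) ((fun (e : Nat) => fun (γ : Nat) => elimNat (fun (ψ : Nat) => Nat) e (elimNat (fun (z : Nat) => forall (β : Nat), forall (m : Nat), Nat) (fun (σ : Nat) => fun (r : Nat) => succ r) (fun (ξ : Nat) => fun (k : forall (c : Nat), forall (a : Nat), Nat) => k) 1) γ) 1 0) (fun (χ : Nat) => fun (κ : Nat) => succ κ) q) 0
  ~> elimNat (fun (q : Nat) => Nat) ((fun (μ : Nat) => fun (e : Nat) => elimNat (fun (γ : Nat) => Nat) μ (elimNat (fun (ψ : Nat) => forall (z : Nat), forall (β : Nat), Nat) (fun (m : Nat) => fun (σ : Nat) => succ σ) (fun (r : Nat) => fun (ξ : forall (k : Nat), forall (c : Nat), Nat) => ξ) 1) e) 1 0) (fun (a : Nat) => fun (χ : Nat) => succ χ) 0
  ~> (fun (q : Nat) => fun (μ : Nat) => elimNat (fun (e : Nat) => Nat) q (elimNat (fun (γ : Nat) => forall (ψ : Nat), forall (z : Nat), Nat) (fun (β : Nat) => fun (m : Nat) => succ m) (fun (σ : Nat) => fun (r : forall (ξ : Nat), forall (k : Nat), Nat) => r) 1) μ) 1 0
  ~> (fun (q : Nat) => elimNat (fun (μ : Nat) => Nat) 1 (elimNat (fun (e : Nat) => forall (γ : Nat), forall (ψ : Nat), Nat) (fun (z : Nat) => fun (β : Nat) => succ β) (fun (m : Nat) => fun (σ : forall (r : Nat), forall (ξ : Nat), Nat) => σ) 1) q) 0
  ~> elimNat (fun (q : Nat) => Nat) 1 (elimNat (fun (μ : Nat) => forall (e : Nat), forall (γ : Nat), Nat) (fun (ψ : Nat) => fun (z : Nat) => succ z) (fun (β : Nat) => fun (m : forall (σ : Nat), forall (r : Nat), Nat) => m) 1) 0
  ~> 1
inferred type:
  Nat


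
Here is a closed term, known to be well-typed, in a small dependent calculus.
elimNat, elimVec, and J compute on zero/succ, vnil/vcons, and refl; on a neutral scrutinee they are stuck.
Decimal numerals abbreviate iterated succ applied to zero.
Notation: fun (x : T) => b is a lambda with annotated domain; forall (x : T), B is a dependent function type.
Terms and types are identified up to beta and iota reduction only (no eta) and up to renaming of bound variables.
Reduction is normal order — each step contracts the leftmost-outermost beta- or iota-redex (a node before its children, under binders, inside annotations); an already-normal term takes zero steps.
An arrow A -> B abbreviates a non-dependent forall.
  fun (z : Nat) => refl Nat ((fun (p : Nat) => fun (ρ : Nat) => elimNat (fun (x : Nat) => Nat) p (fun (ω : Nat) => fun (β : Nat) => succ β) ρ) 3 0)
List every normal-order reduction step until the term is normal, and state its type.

normal-order reduction sequence:
  fun (z : Nat) => refl Nat ((fun (p : Nat) => fun (ρ : Nat) => elimNat (fun (x : Nat) => Nat) p (fun (ω : Nat) => fun (β : Nat) => succ β) ρ) 3 0)
  ~> fun (z : Nat) => refl Nat ((fun (p : Nat) => elimNat (fun (ρ : Nat) => Nat) 3 (fun (x : Nat) => fun (ω : Nat) => succ ω) p) 0)
  ~> fun (z : Nat) => refl Nat (elimNat (fun (p : Nat) => Nat) 3 (fun (ρ : Nat) => fun (x : Nat) => succ x) 0)
  ~> fun (z : Nat) => refl Nat 3
inferred type:
  Nat -> Eq Nat 3 3


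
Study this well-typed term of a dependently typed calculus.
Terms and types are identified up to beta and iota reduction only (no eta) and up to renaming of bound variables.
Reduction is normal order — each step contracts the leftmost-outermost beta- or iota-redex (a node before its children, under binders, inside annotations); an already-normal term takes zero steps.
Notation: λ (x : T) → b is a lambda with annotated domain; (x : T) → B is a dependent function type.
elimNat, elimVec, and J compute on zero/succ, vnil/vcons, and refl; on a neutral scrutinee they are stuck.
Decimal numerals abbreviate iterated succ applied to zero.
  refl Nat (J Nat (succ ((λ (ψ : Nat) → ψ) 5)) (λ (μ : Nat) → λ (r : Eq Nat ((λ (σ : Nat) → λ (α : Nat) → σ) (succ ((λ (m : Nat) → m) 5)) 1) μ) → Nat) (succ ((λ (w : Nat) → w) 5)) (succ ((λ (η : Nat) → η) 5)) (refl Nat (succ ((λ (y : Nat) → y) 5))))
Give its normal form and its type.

normal form:
  refl Nat 6
inferred type:
  Eq Nat 6 6
observation: the leftmost-outermost redex is a J iota-redex, and normalization takes 2 steps.


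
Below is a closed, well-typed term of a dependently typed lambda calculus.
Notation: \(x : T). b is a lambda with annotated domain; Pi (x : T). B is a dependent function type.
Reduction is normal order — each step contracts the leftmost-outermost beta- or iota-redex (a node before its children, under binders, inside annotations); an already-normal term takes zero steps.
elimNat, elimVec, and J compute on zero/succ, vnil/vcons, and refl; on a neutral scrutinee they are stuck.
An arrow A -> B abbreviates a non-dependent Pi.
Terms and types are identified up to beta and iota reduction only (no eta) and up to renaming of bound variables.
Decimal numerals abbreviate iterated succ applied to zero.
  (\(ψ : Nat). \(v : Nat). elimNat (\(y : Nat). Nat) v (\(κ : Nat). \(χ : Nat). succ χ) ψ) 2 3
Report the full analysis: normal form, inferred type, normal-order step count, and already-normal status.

normal form:
  5
the term's type:
  Nat
reduction steps (normal order): 9
term was already normal: no
first contracted redex: a beta-redex


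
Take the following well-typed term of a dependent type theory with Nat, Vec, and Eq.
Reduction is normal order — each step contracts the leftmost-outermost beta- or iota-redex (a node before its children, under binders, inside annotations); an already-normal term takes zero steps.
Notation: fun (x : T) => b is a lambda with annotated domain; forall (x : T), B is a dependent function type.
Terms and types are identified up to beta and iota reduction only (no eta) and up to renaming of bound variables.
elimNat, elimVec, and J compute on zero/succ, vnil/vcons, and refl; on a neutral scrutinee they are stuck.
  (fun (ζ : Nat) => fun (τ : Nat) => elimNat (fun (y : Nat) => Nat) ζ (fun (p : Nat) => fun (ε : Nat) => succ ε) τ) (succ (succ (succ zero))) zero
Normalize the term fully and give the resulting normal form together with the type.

reduced normal form:
  succ (succ (succ zero))
inferred type:
  Nat


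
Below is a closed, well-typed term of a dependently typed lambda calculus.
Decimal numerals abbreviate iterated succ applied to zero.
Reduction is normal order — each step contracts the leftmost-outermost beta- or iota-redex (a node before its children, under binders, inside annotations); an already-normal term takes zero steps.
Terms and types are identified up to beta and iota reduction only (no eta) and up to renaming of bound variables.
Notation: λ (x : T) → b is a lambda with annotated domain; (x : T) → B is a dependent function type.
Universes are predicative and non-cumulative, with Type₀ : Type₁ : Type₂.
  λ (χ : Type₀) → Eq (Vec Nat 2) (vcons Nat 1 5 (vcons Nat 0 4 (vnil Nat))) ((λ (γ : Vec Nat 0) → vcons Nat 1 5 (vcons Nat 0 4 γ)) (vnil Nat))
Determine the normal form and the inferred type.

resulting normal form:
  λ (χ : Type₀) → Eq (Vec Nat 2) (vcons Nat 1 5 (vcons Nat 0 4 (vnil Nat))) (vcons Nat 1 5 (vcons Nat 0 4 (vnil Nat)))
type:
  (χ : Type₀) → Type₀


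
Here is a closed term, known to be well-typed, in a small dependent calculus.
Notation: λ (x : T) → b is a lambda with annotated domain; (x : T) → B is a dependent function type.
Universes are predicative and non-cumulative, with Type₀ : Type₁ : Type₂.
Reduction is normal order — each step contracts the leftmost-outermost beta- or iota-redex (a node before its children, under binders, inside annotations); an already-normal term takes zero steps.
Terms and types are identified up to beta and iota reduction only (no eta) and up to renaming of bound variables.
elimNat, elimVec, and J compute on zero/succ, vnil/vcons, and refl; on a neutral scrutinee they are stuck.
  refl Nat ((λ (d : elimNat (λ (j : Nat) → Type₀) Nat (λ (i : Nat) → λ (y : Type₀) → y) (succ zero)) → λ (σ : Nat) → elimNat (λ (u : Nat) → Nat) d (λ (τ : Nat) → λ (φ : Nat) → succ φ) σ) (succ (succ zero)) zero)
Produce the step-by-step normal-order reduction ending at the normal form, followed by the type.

normal-order reduction sequence:
  refl Nat ((λ (d : elimNat (λ (j : Nat) → Type₀) Nat (λ (i : Nat) → λ (y : Type₀) → y) (succ zero)) → λ (σ : Nat) → elimNat (λ (u : Nat) → Nat) d (λ (τ : Nat) → λ (φ : Nat) → succ φ) σ) (succ (succ zero)) zero)
  ~> refl Nat ((λ (d : Nat) → elimNat (λ (j : Nat) → Nat) (succ (succ zero)) (λ (i : Nat) → λ (y : Nat) → succ y) d) zero)
  ~> refl Nat (elimNat (λ (d : Nat) → Nat) (succ (succ zero)) (λ (j : Nat) → λ (i : Nat) → succ i) zero)
  ~> refl Nat (succ (succ zero))
inferred type:
  Eq Nat (succ (succ zero)) (succ (succ zero))


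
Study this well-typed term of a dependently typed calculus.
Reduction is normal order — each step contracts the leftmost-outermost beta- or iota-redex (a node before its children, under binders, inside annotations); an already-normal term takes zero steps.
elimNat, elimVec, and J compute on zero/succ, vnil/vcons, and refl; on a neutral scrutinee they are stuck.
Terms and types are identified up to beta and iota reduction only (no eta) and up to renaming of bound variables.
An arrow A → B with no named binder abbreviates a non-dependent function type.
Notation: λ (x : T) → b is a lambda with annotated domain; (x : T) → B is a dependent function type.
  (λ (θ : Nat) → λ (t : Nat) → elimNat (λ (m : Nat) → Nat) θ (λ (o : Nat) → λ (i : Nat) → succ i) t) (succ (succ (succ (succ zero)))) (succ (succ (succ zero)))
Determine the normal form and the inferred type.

normal form:
  succ (succ (succ (succ (succ (succ (succ zero))))))
inferred type:
  Nat
observation: reduction starts at a beta-redex, and 12 normal-order steps reach the normal form.


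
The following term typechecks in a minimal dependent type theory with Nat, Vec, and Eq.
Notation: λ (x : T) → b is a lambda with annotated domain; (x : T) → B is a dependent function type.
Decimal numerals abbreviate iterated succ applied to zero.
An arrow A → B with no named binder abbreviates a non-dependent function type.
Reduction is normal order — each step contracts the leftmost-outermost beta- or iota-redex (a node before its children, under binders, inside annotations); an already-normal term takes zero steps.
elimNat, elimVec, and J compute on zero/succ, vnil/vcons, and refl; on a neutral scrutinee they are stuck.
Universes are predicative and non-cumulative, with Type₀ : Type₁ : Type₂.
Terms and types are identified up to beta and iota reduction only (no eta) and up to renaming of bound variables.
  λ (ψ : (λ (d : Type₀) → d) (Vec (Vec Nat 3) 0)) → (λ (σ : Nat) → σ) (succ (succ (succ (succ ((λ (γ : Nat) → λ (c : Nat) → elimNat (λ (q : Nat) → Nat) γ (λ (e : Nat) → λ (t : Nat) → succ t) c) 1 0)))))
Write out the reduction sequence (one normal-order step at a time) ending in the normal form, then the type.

reduction (normal order):
  λ (ψ : (λ (d : Type₀) → d) (Vec (Vec Nat 3) 0)) → (λ (σ : Nat) → σ) (succ (succ (succ (succ ((λ (γ : Nat) → λ (c : Nat) → elimNat (λ (q : Nat) → Nat) γ (λ (e : Nat) → λ (t : Nat) → succ t) c) 1 0)))))
  ~> λ (ψ : Vec (Vec Nat 3) 0) → (λ (d : Nat) → d) (succ (succ (succ (succ ((λ (σ : Nat) → λ (γ : Nat) → elimNat (λ (c : Nat) → Nat) σ (λ (q : Nat) → λ (e : Nat) → succ e) γ) 1 0)))))
  ~> λ (ψ : Vec (Vec Nat 3) 0) → succ (succ (succ (succ ((λ (d : Nat) → λ (σ : Nat) → elimNat (λ (γ : Nat) → Nat) d (λ (c : Nat) → λ (q : Nat) → succ q) σ) 1 0))))
  ~> λ (ψ : Vec (Vec Nat 3) 0) → succ (succ (succ (succ ((λ (d : Nat) → elimNat (λ (σ : Nat) → Nat) 1 (λ (γ : Nat) → λ (c : Nat) → succ c) d) 0))))
  ~> λ (ψ : Vec (Vec Nat 3) 0) → succ (succ (succ (succ (elimNat (λ (d : Nat) → Nat) 1 (λ (σ : Nat) → λ (γ : Nat) → succ γ) 0))))
  ~> λ (ψ : Vec (Vec Nat 3) 0) → 5
inferred type:
  Vec (Vec Nat 3) 0 → Nat


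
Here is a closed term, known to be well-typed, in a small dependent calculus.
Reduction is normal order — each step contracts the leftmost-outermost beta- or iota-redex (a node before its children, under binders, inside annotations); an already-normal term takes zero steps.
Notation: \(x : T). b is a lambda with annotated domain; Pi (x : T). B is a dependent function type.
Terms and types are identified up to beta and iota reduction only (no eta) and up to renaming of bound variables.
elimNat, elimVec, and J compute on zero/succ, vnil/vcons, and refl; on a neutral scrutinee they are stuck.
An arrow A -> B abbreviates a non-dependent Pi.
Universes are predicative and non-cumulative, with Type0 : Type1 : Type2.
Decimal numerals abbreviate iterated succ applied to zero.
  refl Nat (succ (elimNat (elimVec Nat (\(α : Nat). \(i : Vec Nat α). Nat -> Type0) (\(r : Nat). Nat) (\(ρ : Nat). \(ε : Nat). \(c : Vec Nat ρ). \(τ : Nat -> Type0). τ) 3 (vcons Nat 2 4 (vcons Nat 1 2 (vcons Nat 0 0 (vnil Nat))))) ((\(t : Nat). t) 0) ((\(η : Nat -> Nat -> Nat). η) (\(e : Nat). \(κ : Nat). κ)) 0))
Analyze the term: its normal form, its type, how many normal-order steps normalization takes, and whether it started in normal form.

reduced normal form:
  refl Nat 1
the term's type:
  Eq Nat 1 1
normal-order step count: 2
already normal: no
first redex: an elimNat iota-redex


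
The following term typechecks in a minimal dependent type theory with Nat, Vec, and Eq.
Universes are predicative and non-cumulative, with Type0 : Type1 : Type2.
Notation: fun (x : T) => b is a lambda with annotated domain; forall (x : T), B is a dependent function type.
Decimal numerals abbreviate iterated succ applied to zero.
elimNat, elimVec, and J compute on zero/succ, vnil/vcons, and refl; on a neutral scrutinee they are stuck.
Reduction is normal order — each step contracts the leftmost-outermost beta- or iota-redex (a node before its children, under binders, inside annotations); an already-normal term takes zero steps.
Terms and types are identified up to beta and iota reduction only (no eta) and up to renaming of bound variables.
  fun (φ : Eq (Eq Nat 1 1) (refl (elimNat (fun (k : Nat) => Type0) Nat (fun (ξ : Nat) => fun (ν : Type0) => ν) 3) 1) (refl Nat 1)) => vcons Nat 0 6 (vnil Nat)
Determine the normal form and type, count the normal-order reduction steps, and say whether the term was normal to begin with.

normal form:
  fun (φ : Eq (Eq Nat 1 1) (refl Nat 1) (refl Nat 1)) => vcons Nat 0 6 (vnil Nat)
inferred type:
  forall (φ : Eq (Eq Nat 1 1) (refl Nat 1) (refl Nat 1)), Vec Nat 1
steps to reach normal form (normal order): 10
started in normal form: no
first contracted redex: an elimNat iota-redex


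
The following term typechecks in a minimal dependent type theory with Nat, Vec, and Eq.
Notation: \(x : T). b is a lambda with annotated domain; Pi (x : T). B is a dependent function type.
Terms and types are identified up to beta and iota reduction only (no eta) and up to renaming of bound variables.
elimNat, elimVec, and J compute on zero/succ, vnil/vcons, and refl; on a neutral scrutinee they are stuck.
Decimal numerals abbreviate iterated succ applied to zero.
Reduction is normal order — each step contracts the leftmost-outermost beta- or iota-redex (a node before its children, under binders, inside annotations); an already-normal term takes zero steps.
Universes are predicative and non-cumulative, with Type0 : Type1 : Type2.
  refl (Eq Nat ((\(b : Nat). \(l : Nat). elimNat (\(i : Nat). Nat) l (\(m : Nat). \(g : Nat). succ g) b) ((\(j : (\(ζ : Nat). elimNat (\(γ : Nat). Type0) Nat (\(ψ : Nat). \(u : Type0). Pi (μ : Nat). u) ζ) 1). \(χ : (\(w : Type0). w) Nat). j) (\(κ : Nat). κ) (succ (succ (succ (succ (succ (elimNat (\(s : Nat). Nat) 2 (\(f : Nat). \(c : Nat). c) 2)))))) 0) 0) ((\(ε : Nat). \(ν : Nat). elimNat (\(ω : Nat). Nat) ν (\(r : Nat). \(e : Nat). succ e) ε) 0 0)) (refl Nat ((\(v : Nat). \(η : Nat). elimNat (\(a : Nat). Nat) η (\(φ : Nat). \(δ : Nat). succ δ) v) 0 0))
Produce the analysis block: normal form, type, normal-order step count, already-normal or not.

normal form:
  refl (Eq Nat 0 0) (refl Nat 0)
type:
  Eq (Eq Nat 0 0) (refl Nat 0) (refl Nat 0)
normal-order step count: 12
term was already normal: no
first redex: a beta-redex


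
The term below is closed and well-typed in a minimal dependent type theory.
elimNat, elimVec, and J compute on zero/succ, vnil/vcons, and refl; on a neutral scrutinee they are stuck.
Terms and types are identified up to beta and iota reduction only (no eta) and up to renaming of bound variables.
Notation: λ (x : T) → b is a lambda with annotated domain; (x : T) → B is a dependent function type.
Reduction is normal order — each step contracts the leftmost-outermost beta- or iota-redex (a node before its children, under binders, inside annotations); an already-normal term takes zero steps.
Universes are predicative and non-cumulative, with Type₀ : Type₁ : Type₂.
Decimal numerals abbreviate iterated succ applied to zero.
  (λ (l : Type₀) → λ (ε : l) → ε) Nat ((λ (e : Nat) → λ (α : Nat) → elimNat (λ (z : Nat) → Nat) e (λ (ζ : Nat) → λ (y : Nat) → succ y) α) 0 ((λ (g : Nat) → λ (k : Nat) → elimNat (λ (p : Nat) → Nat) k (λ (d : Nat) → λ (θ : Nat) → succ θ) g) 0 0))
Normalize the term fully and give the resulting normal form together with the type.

resulting normal form:
  0
type:
  Nat
observation: 8 normal-order steps separate the term from its normal form.


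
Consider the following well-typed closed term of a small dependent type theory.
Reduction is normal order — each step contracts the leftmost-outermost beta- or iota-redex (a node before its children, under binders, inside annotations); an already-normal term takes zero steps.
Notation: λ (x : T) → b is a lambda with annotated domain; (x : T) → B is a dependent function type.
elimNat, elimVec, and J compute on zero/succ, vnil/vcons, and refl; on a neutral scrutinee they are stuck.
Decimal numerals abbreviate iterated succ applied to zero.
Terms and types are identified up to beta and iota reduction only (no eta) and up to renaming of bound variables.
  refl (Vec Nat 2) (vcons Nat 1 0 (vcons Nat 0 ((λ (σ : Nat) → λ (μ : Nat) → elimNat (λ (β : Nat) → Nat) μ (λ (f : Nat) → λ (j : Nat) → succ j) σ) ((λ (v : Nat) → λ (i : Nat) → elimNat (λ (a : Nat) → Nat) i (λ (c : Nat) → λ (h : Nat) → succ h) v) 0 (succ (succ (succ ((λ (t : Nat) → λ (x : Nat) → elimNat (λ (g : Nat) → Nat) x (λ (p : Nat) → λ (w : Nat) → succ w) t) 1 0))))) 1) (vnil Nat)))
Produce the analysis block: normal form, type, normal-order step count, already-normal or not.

reduced normal form:
  refl (Vec Nat 2) (vcons Nat 1 0 (vcons Nat 0 5 (vnil Nat)))
inferred type:
  Eq (Vec Nat 2) (vcons Nat 1 0 (vcons Nat 0 5 (vnil Nat))) (vcons Nat 1 0 (vcons Nat 0 5 (vnil Nat)))
steps to reach normal form (normal order): 24
already normal: no
first contracted redex: a beta-redex


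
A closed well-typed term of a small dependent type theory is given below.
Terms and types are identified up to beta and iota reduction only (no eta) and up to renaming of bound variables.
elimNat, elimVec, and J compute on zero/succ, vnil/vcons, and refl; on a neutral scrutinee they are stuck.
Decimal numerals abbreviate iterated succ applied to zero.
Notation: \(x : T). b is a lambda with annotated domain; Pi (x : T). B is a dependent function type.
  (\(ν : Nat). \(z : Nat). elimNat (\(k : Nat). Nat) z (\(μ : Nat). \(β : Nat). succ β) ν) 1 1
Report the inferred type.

type:
  Nat


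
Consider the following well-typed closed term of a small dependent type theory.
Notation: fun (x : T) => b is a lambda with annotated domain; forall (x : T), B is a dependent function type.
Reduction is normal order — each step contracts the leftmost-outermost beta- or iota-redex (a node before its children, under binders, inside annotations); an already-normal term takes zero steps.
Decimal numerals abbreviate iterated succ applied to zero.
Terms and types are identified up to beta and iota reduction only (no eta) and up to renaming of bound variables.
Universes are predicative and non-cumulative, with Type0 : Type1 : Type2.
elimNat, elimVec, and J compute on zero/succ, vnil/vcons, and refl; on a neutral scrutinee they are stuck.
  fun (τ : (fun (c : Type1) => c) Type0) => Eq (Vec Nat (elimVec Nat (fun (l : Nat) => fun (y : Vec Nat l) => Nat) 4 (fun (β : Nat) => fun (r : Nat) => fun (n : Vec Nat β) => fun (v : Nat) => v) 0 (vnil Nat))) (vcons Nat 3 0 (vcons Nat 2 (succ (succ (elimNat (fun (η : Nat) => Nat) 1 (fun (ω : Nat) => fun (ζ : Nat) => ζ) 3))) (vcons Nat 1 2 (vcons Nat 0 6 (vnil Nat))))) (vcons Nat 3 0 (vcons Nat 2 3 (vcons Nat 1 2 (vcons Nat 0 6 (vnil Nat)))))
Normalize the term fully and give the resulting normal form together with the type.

resulting normal form:
  fun (τ : Type0) => Eq (Vec Nat 4) (vcons Nat 3 0 (vcons Nat 2 3 (vcons Nat 1 2 (vcons Nat 0 6 (vnil Nat))))) (vcons Nat 3 0 (vcons Nat 2 3 (vcons Nat 1 2 (vcons Nat 0 6 (vnil Nat)))))
type:
  forall (τ : Type0), Type0
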